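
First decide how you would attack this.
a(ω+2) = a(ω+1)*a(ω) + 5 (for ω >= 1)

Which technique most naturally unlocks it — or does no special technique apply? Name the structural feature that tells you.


Method: no special technique — the map from one term to the next is curved, not linear, so linear closed-form machinery does not attach.


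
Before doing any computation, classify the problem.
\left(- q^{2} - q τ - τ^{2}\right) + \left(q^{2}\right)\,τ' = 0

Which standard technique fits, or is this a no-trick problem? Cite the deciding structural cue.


Diagnosis: the homogeneous substitution — the slope's numerator and denominator have matching total degree, so it depends only on τ/q and the ratio substitution collapses it.


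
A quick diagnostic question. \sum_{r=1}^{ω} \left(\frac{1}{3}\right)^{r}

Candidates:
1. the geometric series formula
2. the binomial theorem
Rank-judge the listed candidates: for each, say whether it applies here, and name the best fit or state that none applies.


Diagnosis: the geometric series formula — consecutive terms stand in a fixed index-free ratio — the geometric sum formula closes it.
- the geometric series formula — applicable, and directly so.
- the binomial theorem — the terms do not reassemble into a binomial power.


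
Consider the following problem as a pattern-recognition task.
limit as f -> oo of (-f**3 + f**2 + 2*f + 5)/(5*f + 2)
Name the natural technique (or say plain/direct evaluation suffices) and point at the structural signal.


Verdict: dominant-term comparison — as f grows, only the highest-degree terms matter — compare leading terms and read the limit off. As a single quotient, the ∞/∞ shape would yield to repeated differentiation as well — the growth comparison gets there in one look.


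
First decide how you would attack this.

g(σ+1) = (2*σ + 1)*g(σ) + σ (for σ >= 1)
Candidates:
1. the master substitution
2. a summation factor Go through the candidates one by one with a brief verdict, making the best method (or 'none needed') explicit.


Method: a summation factor — rescale the sequence by the product of the weights 2*σ + 1 so far — the recurrence collapses to a plain running sum.
- the master substitution: the recursion steps by a constant offset, so exponential reindexing is pointless.
- a summation factor: yes, a natural case for it.


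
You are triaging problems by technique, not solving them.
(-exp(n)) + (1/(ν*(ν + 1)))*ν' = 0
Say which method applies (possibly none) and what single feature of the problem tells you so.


Technique: separation of variables — separating collects all ν-dependence with the derivative and leaves all n-dependence opposite: variables separate. Rearranged, this also fits the Bernoulli template directly; separation reads the product structure as given.


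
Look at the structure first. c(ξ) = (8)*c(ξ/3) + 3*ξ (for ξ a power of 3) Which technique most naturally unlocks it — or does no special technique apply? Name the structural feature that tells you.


Verdict: the master substitution — the argument shrinks by the factor 3, so measure the index on a logarithmic scale and the recursion becomes a shift.


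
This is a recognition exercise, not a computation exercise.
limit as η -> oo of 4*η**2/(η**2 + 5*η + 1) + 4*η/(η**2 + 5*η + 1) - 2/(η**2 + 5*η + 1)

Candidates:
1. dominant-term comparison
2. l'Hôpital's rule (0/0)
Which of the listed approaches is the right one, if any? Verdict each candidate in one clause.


Technique: dominant-term comparison — at large η only the top-degree terms survive; compare the leading terms and the limit falls out.
- dominant-term comparison — yes — fits the structure here.
- l'Hôpital's rule (0/0): viewed as a single quotient this runs to ∞/∞, not the 0/0 clash this candidate addresses; an at-infinity variant of the rule would resolve it, but comparing leading growth reads the answer without differentiating.


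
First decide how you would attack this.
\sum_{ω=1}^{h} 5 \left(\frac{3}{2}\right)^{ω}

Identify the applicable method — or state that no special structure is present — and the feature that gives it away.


Technique: the geometric series formula — check a ratio of consecutive terms: it is \frac{3}{2}, independent of the index, so the geometric formula closes the sum.


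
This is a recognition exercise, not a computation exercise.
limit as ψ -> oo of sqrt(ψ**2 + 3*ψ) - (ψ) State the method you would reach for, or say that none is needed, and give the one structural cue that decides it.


Technique: conjugate multiplication — sqrt(ψ**2 + 3*ψ) and ψ both blow up, but their difference is tame once the conjugate rationalizes it.


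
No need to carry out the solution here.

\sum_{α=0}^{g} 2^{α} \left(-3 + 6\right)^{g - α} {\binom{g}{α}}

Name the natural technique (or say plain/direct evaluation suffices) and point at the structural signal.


Technique: the binomial theorem — terms weighting {\binom{g}{α}} against matched powers of 2 and (-3 + 6) reassemble into (2 + (-3 + 6))^g by the binomial theorem.


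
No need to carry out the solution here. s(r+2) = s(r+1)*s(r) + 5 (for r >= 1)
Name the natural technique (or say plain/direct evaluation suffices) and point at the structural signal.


Diagnosis: no special technique — this one you iterate or analyze qualitatively: the nonlinearity defeats linear solution methods.


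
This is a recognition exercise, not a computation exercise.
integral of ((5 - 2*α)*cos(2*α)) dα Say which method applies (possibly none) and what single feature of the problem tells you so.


Diagnosis: integration by parts — 5 - 2*α dies after finitely many derivatives while cos(2*α) cycles under integration — the tabular/parts setup.


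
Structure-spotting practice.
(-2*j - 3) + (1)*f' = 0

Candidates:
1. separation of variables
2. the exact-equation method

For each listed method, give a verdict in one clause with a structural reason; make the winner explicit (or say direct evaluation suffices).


Verdict: no special technique — the slope is a function of j alone, so integrate both sides directly.
- separation of variables — any separation here is vacuous (nothing depends on the unknown); direct integration is the honest label.
- the exact-equation method — with the unknown absent from both coefficients, the cross-partial test holds emptily — nothing for the exact method to work on.


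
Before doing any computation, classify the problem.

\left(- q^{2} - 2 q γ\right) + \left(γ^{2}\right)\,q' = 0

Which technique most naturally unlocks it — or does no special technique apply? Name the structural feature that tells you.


Verdict: the homogeneous substitution — solved for the derivative, the right side is unchanged under scaling γ and q together — it depends only on the ratio q/γ, so substitute a single ratio variable. This doubles as a Bernoulli equation in the unknown as written; the homogeneous route needs no setup at all.


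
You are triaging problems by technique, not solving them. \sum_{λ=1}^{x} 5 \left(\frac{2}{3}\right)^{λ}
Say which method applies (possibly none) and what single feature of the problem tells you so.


Technique: the geometric series formula — each term is \frac{2}{3} times the previous one, so the geometric-series formula applies directly.


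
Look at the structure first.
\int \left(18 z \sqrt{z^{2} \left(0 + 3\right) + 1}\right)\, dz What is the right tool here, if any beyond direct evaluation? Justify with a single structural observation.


Technique: u-substitution — a chain-rule shadow: 18 z alongside a function of (z^{2} \left(0 + 3\right) + 1) means u = (z^{2} \left(0 + 3\right) + 1) unwinds the composition in one step.


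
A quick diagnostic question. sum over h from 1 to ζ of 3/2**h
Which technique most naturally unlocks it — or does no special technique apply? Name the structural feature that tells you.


Technique: the geometric series formula — consecutive terms stand in a fixed index-free ratio — the geometric sum formula closes it.


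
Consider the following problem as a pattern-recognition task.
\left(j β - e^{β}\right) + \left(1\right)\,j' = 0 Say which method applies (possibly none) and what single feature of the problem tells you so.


Verdict: a linear integrating factor — the unknown enters only to the first power against a nonzero forcing term — the integrating-factor template applies directly.


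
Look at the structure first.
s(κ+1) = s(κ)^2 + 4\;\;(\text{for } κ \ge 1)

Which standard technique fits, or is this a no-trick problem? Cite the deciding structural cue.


Method: no special technique — the unknown enters the rule nonlinearly, not as a weighted sum — no linear method is even well-posed.


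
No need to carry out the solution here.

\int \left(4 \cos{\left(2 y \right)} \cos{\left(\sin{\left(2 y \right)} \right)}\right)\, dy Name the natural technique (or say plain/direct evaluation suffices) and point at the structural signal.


Verdict: u-substitution — gathered as a product, the integrand carries the factor 4 \cos{\left(2 y \right)} — up to a constant, the derivative of the inner expression \sin{\left(2 y \right)} — so u = \sin{\left(2 y \right)} collapses the integral.


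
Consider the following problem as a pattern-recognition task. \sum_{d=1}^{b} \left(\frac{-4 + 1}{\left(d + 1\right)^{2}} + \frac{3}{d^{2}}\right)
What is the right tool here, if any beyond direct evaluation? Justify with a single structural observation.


Best approach: telescoping — write out three consecutive terms and watch the interior cancel: the advanced copy one term subtracts reappears as the very next term's leading piece, pair after pair.


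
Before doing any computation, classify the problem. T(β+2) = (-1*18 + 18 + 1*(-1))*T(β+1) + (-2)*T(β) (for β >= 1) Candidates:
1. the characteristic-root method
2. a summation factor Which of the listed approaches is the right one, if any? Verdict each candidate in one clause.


Verdict: the characteristic-root method — the recurrence treats every index alike (constant coefficients, no forcing) — precisely the regime where r^β trials close it.
- the characteristic-root method: applicable, and directly so.
- a summation factor — the recurrence reaches back more than one step, outside the first-order family a summation factor normalizes.


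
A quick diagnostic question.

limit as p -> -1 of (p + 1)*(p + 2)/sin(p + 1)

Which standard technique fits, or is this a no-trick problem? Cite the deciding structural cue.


Diagnosis: l'Hôpital's rule (0/0) — plug in -1: top and bottom both hit zero, so differentiate each and retry. One could equally expand both pieces locally and compare leading terms; the rule does that in one stroke.


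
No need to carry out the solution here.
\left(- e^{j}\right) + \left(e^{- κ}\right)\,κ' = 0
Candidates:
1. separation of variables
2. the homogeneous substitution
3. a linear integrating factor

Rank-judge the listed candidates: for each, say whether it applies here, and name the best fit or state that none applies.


Method: separation of variables — one side of the product carries the independent variable, the other the unknown — the textbook separation shape.
- separation of variables: applicable, and directly so.
- the homogeneous substitution: the slope is not a function of the ratio of the variables alone.
- a linear integrating factor — the unknown enters nonlinearly (through a power, a denominator, or a transcendental function), which the linear integrating-factor recipe cannot absorb as-is — any repair would come from a preliminary substitution, not the factor.


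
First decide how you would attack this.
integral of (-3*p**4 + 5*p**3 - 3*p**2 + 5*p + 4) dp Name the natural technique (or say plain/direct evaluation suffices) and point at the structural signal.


Technique: no special technique — nothing composite, nothing rational, nothing trigonometric — each constant-multiple power of p integrates by the power rule alone.


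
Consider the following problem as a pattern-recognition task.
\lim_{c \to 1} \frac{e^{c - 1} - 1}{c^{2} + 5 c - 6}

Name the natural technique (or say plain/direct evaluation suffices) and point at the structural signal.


Technique: l'Hôpital's rule (0/0) — both numerator and denominator vanish at 1: the genuine 0/0 indeterminate that l'Hôpital exists for. A local series expansion at the point resolves it as well; the rule is the packaged version of that step.


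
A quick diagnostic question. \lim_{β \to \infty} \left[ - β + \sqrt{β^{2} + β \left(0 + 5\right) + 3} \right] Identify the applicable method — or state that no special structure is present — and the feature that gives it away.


Best approach: conjugate multiplication — \sqrt{β^{2} + β \left(0 + 5\right) + 3} and β both blow up, but their difference is tame once the conjugate rationalizes it.


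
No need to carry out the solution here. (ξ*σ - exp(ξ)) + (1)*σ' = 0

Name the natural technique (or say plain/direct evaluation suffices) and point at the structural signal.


Diagnosis: a linear integrating factor — the unknown enters only to the first power against a nonzero forcing term — the integrating-factor template applies directly.


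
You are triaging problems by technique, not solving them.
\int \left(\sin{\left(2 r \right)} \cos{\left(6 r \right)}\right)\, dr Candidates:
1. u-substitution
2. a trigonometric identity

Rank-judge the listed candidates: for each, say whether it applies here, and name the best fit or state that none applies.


Method: a trigonometric identity — two sinusoids at different rates multiply in \sin{\left(2 r \right)} \cos{\left(6 r \right)}; the product-to-sum identity uncouples them.
- u-substitution — no subexpression of the integrand serves as a whole-integral substitution inner — individual terms may offer their own, but none carries its derivative as a factor of the full integrand; a working change of variable would have to be constructed from outside the expression.
- a trigonometric identity — applicable, and directly so.


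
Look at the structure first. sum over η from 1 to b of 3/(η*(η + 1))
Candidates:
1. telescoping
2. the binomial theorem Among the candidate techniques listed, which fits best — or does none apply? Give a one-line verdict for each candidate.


Verdict: telescoping — 3/(η*(η + 1)) hides a difference of shifted reciprocals — decompose it and the middle of the sum vanishes.
- telescoping — applies; the problem has the shape this method handles.
- the binomial theorem — there is no sum-raised-to-a-power identity hiding in these terms.


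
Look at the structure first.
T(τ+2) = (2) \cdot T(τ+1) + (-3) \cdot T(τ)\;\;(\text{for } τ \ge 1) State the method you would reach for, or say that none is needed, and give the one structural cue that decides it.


Verdict: the characteristic-root method — no index-dependence in the weights and nothing inhomogeneous: classic characteristic-equation setup.


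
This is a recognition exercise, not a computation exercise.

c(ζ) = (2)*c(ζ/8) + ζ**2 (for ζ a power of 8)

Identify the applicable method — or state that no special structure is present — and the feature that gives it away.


Technique: the master substitution — a divide-and-conquer shape: argument ζ/8, so change variables with ζ = 8^m and solve the linear version.


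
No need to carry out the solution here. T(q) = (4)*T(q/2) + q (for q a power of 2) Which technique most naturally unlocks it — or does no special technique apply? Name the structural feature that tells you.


Method: the master substitution — treat m = log base 2 of q as the new clock: one recursion step advances m by one while q scales by 2.


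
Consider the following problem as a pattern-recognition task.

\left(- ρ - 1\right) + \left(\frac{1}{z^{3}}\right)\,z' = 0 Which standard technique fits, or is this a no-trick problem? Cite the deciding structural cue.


Technique: separation of variables — solved for the derivative, the right side splits multiplicatively into a function of each variable alone — divide and integrate each side. The cross-partial test also passes here (vacuously, each side single-variable); the potential-function route would work, separation is simply more immediate.


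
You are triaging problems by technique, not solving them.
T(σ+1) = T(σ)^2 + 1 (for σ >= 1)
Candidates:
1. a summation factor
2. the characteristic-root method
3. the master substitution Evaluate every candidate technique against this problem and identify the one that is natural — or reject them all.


Technique: no special technique — the recurrence is nonlinear in the sequence values; study it directly, no linear machinery applies.
- a summation factor — no summation factor applies — the rule is not linear in the sequence values.
- the characteristic-root method — the recursion is nonlinear in the sequence values, so no linear-modes ansatz applies.
- the master substitution — with no divided-index recursive call, reindexing by powers of a base buys nothing.


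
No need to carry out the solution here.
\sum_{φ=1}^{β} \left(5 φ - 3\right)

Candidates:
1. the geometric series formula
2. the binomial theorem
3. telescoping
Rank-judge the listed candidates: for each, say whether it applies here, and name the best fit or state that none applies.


Diagnosis: no special technique — recognize the absence of structure: constant-multiple powers of φ summed plainly, no special method required.
- the geometric series formula: the ratio of consecutive terms depends on the index.
- the binomial theorem — there is no pair of bases whose matched powers would reassemble into a single binomial power.
- telescoping: as presented, consecutive terms share no shifted copy to cancel against — no rewrite is on display to change that.


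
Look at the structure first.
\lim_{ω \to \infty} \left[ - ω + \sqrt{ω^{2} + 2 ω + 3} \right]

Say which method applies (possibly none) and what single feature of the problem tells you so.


Diagnosis: conjugate multiplication — two divergent pieces with a minus sign between them and a radical in the mix: rationalize \sqrt{ω^{2} + 2 ω + 3} - ω before any limit law applies.


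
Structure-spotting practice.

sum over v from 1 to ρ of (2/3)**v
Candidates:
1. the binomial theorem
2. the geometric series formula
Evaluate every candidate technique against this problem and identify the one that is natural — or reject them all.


Technique: the geometric series formula — each summand is the previous one scaled by 2/3; that constant multiplier is itself the geometric structure.
- the binomial theorem — no binomial coefficients pair up with complementary powers here.
- the geometric series formula: a fit — the right tool for this form.


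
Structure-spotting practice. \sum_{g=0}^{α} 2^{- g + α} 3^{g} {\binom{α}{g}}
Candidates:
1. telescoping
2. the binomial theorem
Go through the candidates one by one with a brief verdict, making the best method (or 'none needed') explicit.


Best approach: the binomial theorem — the binomial coefficients weight matched powers of 3 and 2, which is exactly the expansion of a binomial power.
- telescoping: the terms as presented offer no neighboring cancellation — a telescoping rewrite may exist, but the displayed structure does not hand one over.
- the binomial theorem: a fit — the right tool for this form.


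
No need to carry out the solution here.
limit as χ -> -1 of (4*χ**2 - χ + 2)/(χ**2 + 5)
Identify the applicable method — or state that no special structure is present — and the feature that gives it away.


Technique: no special technique — the expression is continuous at the evaluation point — substitute directly; no indeterminate form appears.


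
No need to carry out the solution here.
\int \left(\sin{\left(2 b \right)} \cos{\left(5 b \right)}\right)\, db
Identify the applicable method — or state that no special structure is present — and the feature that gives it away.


Diagnosis: a trigonometric identity — the identity turns \sin{\left(2 b \right)} \cos{\left(5 b \right)} into two lone cosines/sines, each trivially integrable.


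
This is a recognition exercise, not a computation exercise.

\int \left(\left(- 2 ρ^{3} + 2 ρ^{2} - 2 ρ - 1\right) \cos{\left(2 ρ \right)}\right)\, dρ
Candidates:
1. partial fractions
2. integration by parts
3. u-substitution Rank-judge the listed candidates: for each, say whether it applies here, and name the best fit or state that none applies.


Method: integration by parts — the integrand splits as - 2 ρ^{3} + 2 ρ^{2} - 2 ρ - 1 times \cos{\left(2 ρ \right)} — repeatedly differentiating the polynomial part kills it, which is the parts ladder.
- partial fractions — the expression is not a ratio of polynomials that decomposes further.
- integration by parts: applicable, and directly so.
- u-substitution: no subexpression of the integrand serves as a whole-integral substitution inner — individual terms may offer their own, but none carries its derivative as a factor of the full integrand; a working change of variable would have to be constructed from outside the expression.


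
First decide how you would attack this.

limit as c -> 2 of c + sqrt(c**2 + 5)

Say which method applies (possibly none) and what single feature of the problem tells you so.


Technique: no special technique — the expression is continuous at the evaluation point — substitute directly; no indeterminate form appears.


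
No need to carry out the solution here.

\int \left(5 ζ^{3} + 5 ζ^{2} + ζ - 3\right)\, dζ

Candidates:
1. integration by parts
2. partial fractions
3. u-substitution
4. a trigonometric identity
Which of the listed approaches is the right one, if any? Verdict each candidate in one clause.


Best approach: no special technique — every term is a constant multiple of a power of ζ; term-wise power-rule integration needs no preliminary transformation.
- integration by parts: parts would only shuffle a directly integrable integrand.
- partial fractions: there is no rational-function structure to decompose.
- u-substitution: any workable substitution here is cosmetic — the integrand is already in directly integrable form.
- a trigonometric identity — no sine or cosine appears, so there is nothing for a trigonometric identity to act on.


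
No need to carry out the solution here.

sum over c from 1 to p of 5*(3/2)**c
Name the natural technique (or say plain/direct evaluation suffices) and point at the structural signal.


Best approach: the geometric series formula — the ratio of consecutive terms is the constant 3/2, independent of the index — a geometric sum.


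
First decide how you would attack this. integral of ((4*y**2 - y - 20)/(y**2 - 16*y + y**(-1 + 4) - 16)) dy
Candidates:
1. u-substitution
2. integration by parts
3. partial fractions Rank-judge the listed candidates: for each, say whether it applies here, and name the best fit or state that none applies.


Best approach: partial fractions — the factorization of (y**2 - 16*y + y**(-1 + 4) - 16) is the whole battle; after it, each term is a table integral.
- u-substitution — no subexpression of the integrand serves as a whole-integral substitution inner — individual terms may offer their own, but none carries its derivative as a factor of the full integrand; a working change of variable would have to be constructed from outside the expression.
- integration by parts — there is no nonconstant-polynomial-times-kernel split with an exp, sine, cosine (degree-1 argument), or logarithm partner.
- partial fractions: yes — fits the structure here.


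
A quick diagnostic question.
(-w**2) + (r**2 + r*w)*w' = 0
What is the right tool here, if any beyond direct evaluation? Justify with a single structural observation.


Method: the homogeneous substitution — solved for the derivative, the right side is unchanged under scaling r and w together — it depends only on the ratio w/r, so substitute a single ratio variable. A Bernoulli substitution after rearrangement (possibly exchanging dependent and independent variable) is a fair alternative; the homogeneous route works on the equation as it stands.


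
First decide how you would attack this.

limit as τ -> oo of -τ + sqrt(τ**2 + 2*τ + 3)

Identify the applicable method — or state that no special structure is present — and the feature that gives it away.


Best approach: conjugate multiplication — both pieces blow up but their difference is finite; the conjugate trick rationalizes sqrt(τ**2 + 2*τ + 3) - τ.


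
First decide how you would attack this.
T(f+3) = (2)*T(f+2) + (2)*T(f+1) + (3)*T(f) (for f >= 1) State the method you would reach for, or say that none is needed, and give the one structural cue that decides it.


Method: the characteristic-root method — fixed numeric weights on consecutive terms and no forcing term added: the root method in its home territory.


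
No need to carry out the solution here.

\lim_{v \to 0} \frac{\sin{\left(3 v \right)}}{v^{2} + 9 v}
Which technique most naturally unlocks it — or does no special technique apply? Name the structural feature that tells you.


Verdict: l'Hôpital's rule (0/0) — numerator and denominator both vanish at 0 — a genuine 0/0 form, which is exactly when l'Hôpital applies. One could equally expand both pieces locally and compare leading terms; the rule does that in one stroke.


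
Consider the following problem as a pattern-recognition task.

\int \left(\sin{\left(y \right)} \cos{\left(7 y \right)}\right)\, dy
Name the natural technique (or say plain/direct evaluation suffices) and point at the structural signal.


Method: a trigonometric identity — apply product-to-sum to \sin{\left(y \right)} \cos{\left(7 y \right)}: two clean single-angle terms replace one awkward product.


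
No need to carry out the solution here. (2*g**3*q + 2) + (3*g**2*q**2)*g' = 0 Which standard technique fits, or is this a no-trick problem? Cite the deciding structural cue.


Technique: the exact-equation method — equality of cross partials is the green light — assemble the potential function term by term.


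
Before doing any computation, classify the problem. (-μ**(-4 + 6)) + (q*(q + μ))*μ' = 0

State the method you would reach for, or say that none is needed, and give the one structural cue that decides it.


Method: the homogeneous substitution — the slope is degree-zero homogeneous: the ratio substitution v = μ/q collapses it. A Bernoulli substitution after rearrangement (possibly exchanging dependent and independent variable) is a fair alternative; the homogeneous route works on the equation as it stands.


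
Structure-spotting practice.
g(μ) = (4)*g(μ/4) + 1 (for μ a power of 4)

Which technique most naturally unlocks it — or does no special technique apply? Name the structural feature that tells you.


Best approach: the master substitution — index division is the fingerprint: μ/4 in the recursive call means substitute μ = 4^m.


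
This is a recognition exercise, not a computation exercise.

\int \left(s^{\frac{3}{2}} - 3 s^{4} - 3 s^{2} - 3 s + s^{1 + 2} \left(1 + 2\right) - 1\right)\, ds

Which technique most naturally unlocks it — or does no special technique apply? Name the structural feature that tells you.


Technique: no special technique — nothing composite, nothing rational, nothing trigonometric — each constant-multiple power of s integrates by the power rule alone.


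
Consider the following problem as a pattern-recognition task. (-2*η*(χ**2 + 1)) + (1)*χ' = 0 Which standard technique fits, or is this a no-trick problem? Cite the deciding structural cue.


Technique: separation of variables — one side of the product carries the independent variable, the other the unknown — the textbook separation shape.


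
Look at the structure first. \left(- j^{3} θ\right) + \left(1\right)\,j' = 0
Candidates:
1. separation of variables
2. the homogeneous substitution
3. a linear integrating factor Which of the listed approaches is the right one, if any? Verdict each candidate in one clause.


Method: separation of variables — solved for the derivative, the right side factors as θ times j^{3} — all θ-dependence separates from all j-dependence.
- separation of variables: a fit — the right tool for this form.
- the homogeneous substitution — solved for the derivative, the right side changes under joint scaling of the two variables.
- a linear integrating factor: the unknown enters nonlinearly (through a power, a denominator, or a transcendental function), which the linear integrating-factor recipe cannot absorb as-is — any repair would come from a preliminary substitution, not the factor.


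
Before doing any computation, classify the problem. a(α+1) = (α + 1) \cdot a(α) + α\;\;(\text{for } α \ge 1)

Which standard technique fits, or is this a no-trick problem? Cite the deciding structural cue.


Technique: a summation factor — because the multiplier α + 1 is index-dependent, divide through by its running product and sum the resulting differences.


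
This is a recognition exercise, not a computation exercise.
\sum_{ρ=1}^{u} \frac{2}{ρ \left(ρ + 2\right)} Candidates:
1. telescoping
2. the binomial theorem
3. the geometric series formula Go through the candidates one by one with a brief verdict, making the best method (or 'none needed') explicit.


Best approach: telescoping — after splitting \frac{2}{ρ \left(ρ + 2\right)} into partial fractions, the pieces are shifted copies of one function and cancel telescopically.
- telescoping — applies; the problem has the shape this method handles.
- the binomial theorem — the summand does not match any term pattern of an expanded binomial power.
- the geometric series formula: consecutive terms are not related by a fixed multiplier.


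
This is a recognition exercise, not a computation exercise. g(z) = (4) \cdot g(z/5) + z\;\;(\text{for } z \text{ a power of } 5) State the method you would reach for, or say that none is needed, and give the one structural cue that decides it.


Technique: the master substitution — the argument shrinks by the factor 5, so measure the index on a logarithmic scale and the recursion becomes a shift.


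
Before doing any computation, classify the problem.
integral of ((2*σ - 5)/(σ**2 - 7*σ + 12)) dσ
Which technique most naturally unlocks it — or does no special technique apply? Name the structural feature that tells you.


Technique: partial fractions — the bottom, σ**2 - 7*σ + 12, comes apart into simple factors, and a proper rational function over split factors decomposes.


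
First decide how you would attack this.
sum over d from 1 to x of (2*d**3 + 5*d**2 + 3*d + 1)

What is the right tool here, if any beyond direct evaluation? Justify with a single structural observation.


Method: no special technique — no cancellation, no constant ratio, no binomial weights — just polynomial terms summed directly.


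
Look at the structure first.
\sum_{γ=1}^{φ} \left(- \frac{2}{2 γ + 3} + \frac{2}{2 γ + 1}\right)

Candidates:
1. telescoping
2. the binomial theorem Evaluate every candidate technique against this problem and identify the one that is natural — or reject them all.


Best approach: telescoping — the summand is \frac{2}{2 γ + 1} minus the same expression shifted by one, so consecutive terms cancel in pairs.
- telescoping — a fit — the right tool for this form.
- the binomial theorem: there is no pair of bases whose matched powers would reassemble into a single binomial power.


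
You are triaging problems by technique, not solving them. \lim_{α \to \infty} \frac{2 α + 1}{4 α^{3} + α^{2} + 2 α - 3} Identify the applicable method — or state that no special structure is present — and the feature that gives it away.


Diagnosis: dominant-term comparison — divide by the highest power of α present: lower-order terms vanish and the dominant ratio remains. As a single quotient, the ∞/∞ shape would yield to repeated differentiation as well — the growth comparison gets there in one look.


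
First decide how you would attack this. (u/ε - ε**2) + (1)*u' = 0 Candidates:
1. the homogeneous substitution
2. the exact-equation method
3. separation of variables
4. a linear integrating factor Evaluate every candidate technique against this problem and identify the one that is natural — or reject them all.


Diagnosis: a linear integrating factor — the unknown enters only to the first power against a nonzero forcing term — the integrating-factor template applies directly.
- the homogeneous substitution: the ratio substitution does not collapse this equation.
- the exact-equation method: the mixed-partials test fails on this split — it is not an exact differential as presented.
- separation of variables — no algebra isolates the independent variable on one side and the unknown on the other.
- a linear integrating factor — applies; the problem has the shape this method handles.


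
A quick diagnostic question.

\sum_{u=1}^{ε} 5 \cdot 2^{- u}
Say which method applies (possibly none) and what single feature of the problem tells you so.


Verdict: the geometric series formula — consecutive terms stand in a fixed index-free ratio — the geometric sum formula closes it.


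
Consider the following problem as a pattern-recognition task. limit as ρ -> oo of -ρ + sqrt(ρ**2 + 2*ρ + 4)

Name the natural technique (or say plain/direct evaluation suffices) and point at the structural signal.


Diagnosis: conjugate multiplication — two divergent pieces with a minus sign between them and a radical in the mix: rationalize sqrt(ρ**2 + 2*ρ + 4) - ρ before any limit law applies.


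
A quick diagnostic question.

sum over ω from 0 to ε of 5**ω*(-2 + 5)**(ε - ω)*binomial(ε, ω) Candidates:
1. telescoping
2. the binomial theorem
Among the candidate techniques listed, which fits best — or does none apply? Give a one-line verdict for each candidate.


Technique: the binomial theorem — terms weighting binomial(ε, ω) against matched powers of 5 and (-2 + 5) reassemble into (5 + (-2 + 5))^ε by the binomial theorem.
- telescoping — writing out consecutive terms as given produces no pairwise cancellation.
- the binomial theorem — yes, a natural case for it.


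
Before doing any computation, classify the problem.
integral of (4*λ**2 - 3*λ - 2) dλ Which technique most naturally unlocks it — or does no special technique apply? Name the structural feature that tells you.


Method: no special technique — scan for structure and find none: constant multiples of powers of λ, integrate directly.


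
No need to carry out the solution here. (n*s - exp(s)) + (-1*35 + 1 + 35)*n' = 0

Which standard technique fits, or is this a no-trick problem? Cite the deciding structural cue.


Diagnosis: a linear integrating factor — the equation is linear in n with coefficient s; multiplying by the integrating factor exp(∫s) makes the left side a perfect derivative.


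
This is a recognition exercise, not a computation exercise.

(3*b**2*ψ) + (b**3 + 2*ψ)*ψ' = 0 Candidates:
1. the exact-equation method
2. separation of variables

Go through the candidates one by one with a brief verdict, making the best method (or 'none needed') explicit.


Best approach: the exact-equation method — the compatibility test passes: the ψ-derivative of 3*b**2*ψ matches the b-derivative of b**3 + 2*ψ, so integrate a potential.
- the exact-equation method — applicable, and directly so.
- separation of variables: the two dependences do not factor apart.


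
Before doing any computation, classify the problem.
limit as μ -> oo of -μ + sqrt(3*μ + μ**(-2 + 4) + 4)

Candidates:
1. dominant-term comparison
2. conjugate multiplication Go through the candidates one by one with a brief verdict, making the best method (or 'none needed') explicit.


Best approach: conjugate multiplication — an infinity-minus-infinity difference with a surviving radical — multiply by the conjugate to cancel the divergence.
- dominant-term comparison — this is not a rational comparison of growth rates at infinity.
- conjugate multiplication: applicable, and directly so.


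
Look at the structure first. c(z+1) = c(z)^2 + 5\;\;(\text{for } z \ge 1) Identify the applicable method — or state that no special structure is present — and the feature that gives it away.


Technique: no special technique — each new value is a nonlinear function of earlier ones — scaling arguments and superposition both fail.


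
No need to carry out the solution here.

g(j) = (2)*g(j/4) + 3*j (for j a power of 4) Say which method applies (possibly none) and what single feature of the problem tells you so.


Verdict: the master substitution — the argument shrinks by the factor 4, so measure the index on a logarithmic scale and the recursion becomes a shift.


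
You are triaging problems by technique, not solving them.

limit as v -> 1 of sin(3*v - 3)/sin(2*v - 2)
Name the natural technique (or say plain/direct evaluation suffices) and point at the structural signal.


Best approach: l'Hôpital's rule (0/0) — the 0/0 form at 1 is the signature situation for l'Hôpital's rule. A first-order expansion at the point is an equally standard path; the rule packages it.


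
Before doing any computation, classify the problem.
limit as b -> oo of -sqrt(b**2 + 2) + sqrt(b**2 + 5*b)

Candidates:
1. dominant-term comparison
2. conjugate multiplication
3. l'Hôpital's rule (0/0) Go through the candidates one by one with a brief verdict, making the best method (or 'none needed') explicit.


Verdict: conjugate multiplication — turning the difference into a conjugate-rationalized ratio makes the limit readable.
- dominant-term comparison: leading-power comparison does not apply to this form.
- conjugate multiplication — yes, a natural case for it.
- l'Hôpital's rule (0/0): no quotient structure at all: the clash is ∞ minus ∞, which rationalizing converts into a tractable ratio.


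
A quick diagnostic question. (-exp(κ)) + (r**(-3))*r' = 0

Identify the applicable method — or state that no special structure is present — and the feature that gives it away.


Method: separation of variables — all dependence on the two variables factors apart, the defining separable shape. The cross-partial test also passes here (vacuously, each side single-variable); the potential-function route would work, separation is simply more immediate.


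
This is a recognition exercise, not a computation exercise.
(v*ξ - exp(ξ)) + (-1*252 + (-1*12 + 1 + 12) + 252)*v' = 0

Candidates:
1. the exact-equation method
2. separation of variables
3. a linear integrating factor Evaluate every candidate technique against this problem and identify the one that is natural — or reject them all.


Diagnosis: a linear integrating factor — first power of v, nonzero forcing: the integrating-factor recipe applies verbatim with p = ξ.
- the exact-equation method: the cross partial derivatives disagree, so no single potential exists.
- separation of variables — no algebra isolates the independent variable on one side and the unknown on the other.
- a linear integrating factor: yes — fits the structure here.


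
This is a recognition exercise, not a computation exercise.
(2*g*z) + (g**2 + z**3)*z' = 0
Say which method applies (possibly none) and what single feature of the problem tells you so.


Diagnosis: the exact-equation method — equality of cross partials is the green light — assemble the potential function term by term.


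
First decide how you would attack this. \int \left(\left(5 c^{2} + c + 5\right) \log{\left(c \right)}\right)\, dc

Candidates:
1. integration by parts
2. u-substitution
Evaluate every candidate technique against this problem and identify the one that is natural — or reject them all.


Method: integration by parts — choose u = \log{\left(c \right)}: one derivative turns the logarithm algebraic, and the remaining factor 5 c^{2} + c + 5 integrates term by term under the power rule.
- integration by parts: yes — fits the structure here.
- u-substitution — no subexpression of the integrand serves as a whole-integral substitution inner — individual terms may offer their own, but none carries its derivative as a factor of the full integrand; a working change of variable would have to be constructed from outside the expression.
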